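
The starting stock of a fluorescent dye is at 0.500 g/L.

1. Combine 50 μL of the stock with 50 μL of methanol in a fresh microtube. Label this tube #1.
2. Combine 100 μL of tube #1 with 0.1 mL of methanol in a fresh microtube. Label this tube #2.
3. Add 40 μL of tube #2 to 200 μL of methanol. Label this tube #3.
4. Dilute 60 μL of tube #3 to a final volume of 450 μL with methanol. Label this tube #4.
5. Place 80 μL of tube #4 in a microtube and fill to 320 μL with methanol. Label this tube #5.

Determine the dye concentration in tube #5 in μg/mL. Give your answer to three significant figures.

Step 1: 50 μL + 50 μL = 100 μL total → factor 100/50 = 2
Step 2: 100 μL + 0.1 mL = 200 μL total → factor 200/100 = 2
Step 3: 40 μL + 200 μL = 240 μL total → factor 240/40 = 6
Step 4: 60 μL brought to 450 μL → factor 450/60 = 7.5
Step 5: 80 μL brought to 320 μL → factor 320/80 = 4
Overall dilution factor = 2 × 2 × 6 × 7.5 × 4 = 720
Final = 0.500 g/L / 720 = 0.0006944 g/L = 0.694 μg/mL

0.694 μg/mL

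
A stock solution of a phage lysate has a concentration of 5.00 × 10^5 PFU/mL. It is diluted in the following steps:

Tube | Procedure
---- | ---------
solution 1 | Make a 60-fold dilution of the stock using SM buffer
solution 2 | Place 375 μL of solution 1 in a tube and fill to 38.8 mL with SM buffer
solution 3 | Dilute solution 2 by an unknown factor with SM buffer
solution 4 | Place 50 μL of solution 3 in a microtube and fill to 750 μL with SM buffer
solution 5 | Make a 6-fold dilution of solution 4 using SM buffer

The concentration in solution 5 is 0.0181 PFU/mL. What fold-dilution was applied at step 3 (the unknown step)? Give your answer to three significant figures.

49.4-fold

Step 1: 60-fold → factor 60
Step 2: 375 μL brought to 38.8 mL → factor 38800/375 = 103.47
Step 3: unknown factor x
Step 4: 50 μL brought to 750 μL → factor 750/50 = 15
Step 5: 6-fold → factor 6
Product of known-step factors = 5.5872 × 10^5
Overall factor = 5.00 × 10^5 PFU/mL / (0.0181 PFU/mL) = 2.7624 × 10^7
x = 2.7624 × 10^7 / 5.5872 × 10^5 = 49.4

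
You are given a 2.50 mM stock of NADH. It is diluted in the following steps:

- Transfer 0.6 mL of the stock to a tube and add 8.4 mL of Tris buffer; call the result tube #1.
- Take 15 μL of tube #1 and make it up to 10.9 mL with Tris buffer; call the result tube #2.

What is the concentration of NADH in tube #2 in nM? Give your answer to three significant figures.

229 nM

Step 1: 0.6 mL + 8.4 mL = 9 mL total → factor 9/0.6 = 15
Step 2: 15 μL brought to 10.9 mL → factor 10900/15 = 726.67
Overall dilution factor = 15 × 726.67 = 10900
Final = 2.50 mM / 10900 = 0.0002294 mM = 229 nM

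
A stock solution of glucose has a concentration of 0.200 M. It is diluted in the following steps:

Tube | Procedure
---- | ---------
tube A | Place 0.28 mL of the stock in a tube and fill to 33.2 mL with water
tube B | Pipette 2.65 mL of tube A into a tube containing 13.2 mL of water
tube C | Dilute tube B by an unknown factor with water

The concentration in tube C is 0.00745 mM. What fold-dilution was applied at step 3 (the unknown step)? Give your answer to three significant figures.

Step 1: 0.28 mL brought to 33.2 mL → factor 33.2/0.28 = 118.57
Step 2: 2.65 mL + 13.2 mL = 15.85 mL total → factor 15.85/2.65 = 5.9811
Step 3: unknown factor x
Product of known-step factors = 709.19
Overall factor = 0.200 M / (0.00745 mM) = 26846
x = 26846 / 709.19 = 37.9

37.9-fold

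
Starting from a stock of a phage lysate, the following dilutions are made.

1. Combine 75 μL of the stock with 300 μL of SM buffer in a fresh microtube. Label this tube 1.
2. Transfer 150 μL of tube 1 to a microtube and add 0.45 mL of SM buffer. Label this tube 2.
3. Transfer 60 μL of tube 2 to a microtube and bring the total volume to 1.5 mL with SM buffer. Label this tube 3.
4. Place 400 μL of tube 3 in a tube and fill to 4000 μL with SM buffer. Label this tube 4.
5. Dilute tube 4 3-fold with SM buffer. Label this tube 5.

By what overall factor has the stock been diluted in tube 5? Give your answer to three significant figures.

1.50 × 10^4

Step 1: 75 μL + 300 μL = 375 μL total → factor 375/75 = 5
Step 2: 150 μL + 0.45 mL = 600 μL total → factor 600/150 = 4
Step 3: 60 μL brought to 1.5 mL → factor 1500/60 = 25
Step 4: 400 μL brought to 4000 μL → factor 4000/400 = 10
Step 5: 3-fold → factor 3
Overall dilution factor = 5 × 4 × 25 × 10 × 3 = 15000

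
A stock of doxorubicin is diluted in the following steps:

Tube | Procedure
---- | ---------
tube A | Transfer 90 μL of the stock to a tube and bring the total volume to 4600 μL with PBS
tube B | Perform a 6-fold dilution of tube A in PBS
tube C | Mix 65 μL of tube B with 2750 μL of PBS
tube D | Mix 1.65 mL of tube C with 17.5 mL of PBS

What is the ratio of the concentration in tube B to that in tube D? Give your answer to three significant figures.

Step 1: 90 μL brought to 4600 μL → factor 4600/90 = 51.111
Step 2: 6-fold → factor 6
Step 3: 65 μL + 2750 μL = 2815 μL total → factor 2815/65 = 43.308
Step 4: 1.65 mL + 17.5 mL = 19.15 mL total → factor 19.15/1.65 = 11.606
Dilution factor to tube B = 306.67; to tube D = 1.5414 × 10^5
[tube B]/[tube D] = (factor to tube D)/(factor to tube B) = 1.5414 × 10^5/306.67 = 503

503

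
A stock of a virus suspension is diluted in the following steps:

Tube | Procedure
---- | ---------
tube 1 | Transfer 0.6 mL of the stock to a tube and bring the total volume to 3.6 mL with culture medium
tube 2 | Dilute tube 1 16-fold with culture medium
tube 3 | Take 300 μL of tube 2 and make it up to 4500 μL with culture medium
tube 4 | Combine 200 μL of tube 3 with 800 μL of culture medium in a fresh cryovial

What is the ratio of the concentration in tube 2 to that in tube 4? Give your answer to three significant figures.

Step 1: 0.6 mL brought to 3.6 mL → factor 3.6/0.6 = 6
Step 2: 16-fold → factor 16
Step 3: 300 μL brought to 4500 μL → factor 4500/300 = 15
Step 4: 200 μL + 800 μL = 1000 μL total → factor 1000/200 = 5
Dilution factor to tube 2 = 96; to tube 4 = 7200
[tube 2]/[tube 4] = (factor to tube 4)/(factor to tube 2) = 7200/96 = 75.0

75.0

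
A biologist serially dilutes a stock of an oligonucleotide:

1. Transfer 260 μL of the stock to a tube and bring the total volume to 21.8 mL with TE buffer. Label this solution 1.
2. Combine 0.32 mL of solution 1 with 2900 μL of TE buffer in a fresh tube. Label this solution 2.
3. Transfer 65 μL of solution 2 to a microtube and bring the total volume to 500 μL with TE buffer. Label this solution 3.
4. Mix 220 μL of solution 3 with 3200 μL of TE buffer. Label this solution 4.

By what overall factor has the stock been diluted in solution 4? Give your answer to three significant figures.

1.01 × 10^5

Step 1: 260 μL brought to 21.8 mL → factor 21800/260 = 83.846
Step 2: 0.32 mL + 2900 μL = 3.22 mL total → factor 3.22/0.32 = 10.062
Step 3: 65 μL brought to 500 μL → factor 500/65 = 7.6923
Step 4: 220 μL + 3200 μL = 3420 μL total → factor 3420/220 = 15.545
Overall dilution factor = 83.846 × 10.062 × 7.6923 × 15.545 = 1.0089 × 10^5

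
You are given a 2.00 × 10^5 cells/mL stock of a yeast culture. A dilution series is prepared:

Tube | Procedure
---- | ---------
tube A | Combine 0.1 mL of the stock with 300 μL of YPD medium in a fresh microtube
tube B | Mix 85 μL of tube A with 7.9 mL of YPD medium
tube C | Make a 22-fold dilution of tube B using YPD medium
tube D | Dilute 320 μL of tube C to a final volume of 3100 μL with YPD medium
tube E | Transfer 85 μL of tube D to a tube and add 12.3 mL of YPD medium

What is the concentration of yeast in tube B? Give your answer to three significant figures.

Step 1: 0.1 mL + 300 μL = 0.4 mL total → factor 0.4/0.1 = 4
Step 2: 85 μL + 7.9 mL = 7985 μL total → factor 7985/85 = 93.941
Dilution factor through tube B = 4 × 93.941 = 375.76
[tube B] = 2.00 × 10^5 cells/mL / 375.76 = 532 cells/mL

532 cells/mL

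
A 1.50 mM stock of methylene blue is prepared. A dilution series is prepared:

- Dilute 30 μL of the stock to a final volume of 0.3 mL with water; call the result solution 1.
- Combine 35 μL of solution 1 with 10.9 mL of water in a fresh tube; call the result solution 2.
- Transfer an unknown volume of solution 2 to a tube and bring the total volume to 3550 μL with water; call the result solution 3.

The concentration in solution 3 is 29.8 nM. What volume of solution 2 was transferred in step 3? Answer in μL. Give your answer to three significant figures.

220 μL

Step 1: 30 μL brought to 0.3 mL → factor 300/30 = 10
Step 2: 35 μL + 10.9 mL = 10935 μL total → factor 10935/35 = 312.43
Step 3: v brought to 3550 μL → factor = 3550 μL/v
Product of known-step factors = 3124.3
Overall factor = 1.50 mM / (29.8 nM) = 50336
Step-3 factor = 50336 / 3124.3 = 16.111
v = 3550 μL / 16.111 = 220 μL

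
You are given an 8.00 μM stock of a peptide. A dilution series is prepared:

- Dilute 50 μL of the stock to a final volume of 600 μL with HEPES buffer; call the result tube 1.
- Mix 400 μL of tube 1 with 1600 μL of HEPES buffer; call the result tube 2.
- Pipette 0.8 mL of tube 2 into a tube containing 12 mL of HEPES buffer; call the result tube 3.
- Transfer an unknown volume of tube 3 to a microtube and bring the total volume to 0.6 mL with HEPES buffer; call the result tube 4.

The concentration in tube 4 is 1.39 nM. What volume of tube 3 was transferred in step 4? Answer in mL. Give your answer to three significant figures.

0.100 mL

Step 1: 50 μL brought to 600 μL → factor 600/50 = 12
Step 2: 400 μL + 1600 μL = 2000 μL total → factor 2000/400 = 5
Step 3: 0.8 mL + 12 mL = 12.8 mL total → factor 12.8/0.8 = 16
Step 4: v brought to 0.6 mL → factor = 0.6 mL/v
Product of known-step factors = 960
Overall factor = 8.00 μM / (1.39 nM) = 5755.4
Step-4 factor = 5755.4 / 960 = 5.9952
v = 0.6 mL / 5.9952 = 0.100 mL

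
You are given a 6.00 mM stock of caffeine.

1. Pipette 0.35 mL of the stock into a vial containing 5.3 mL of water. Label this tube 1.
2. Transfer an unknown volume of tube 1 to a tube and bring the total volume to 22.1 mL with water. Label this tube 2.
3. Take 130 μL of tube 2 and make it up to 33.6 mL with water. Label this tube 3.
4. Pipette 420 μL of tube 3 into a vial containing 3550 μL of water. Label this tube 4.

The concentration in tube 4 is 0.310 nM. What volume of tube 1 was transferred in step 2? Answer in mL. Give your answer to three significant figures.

Step 1: 0.35 mL + 5.3 mL = 5.65 mL total → factor 5.65/0.35 = 16.143
Step 2: v brought to 22.1 mL → factor = 22.1 mL/v
Step 3: 130 μL brought to 33.6 mL → factor 33600/130 = 258.46
Step 4: 420 μL + 3550 μL = 3970 μL total → factor 3970/420 = 9.4524
Product of known-step factors = 39438
Overall factor = 6.00 mM / (0.310 nM) = 1.9355 × 10^7
Step-2 factor = 1.9355 × 10^7 / 39438 = 490.76
v = 22.1 mL / 490.76 = 0.0450 mL

0.0450 mL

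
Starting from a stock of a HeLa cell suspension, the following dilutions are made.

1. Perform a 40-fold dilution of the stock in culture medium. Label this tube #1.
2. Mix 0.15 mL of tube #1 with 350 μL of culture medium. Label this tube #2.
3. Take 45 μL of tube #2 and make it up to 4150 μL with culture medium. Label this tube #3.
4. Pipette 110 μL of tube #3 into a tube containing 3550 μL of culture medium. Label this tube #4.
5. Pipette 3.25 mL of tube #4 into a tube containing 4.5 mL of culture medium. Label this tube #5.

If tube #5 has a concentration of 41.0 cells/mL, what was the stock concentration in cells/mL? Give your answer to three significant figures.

Step 1: 40-fold → factor 40
Step 2: 0.15 mL + 350 μL = 0.5 mL total → factor 0.5/0.15 = 3.3333
Step 3: 45 μL brought to 4150 μL → factor 4150/45 = 92.222
Step 4: 110 μL + 3550 μL = 3660 μL total → factor 3660/110 = 33.273
Step 5: 3.25 mL + 4.5 mL = 7.75 mL total → factor 7.75/3.25 = 2.3846
Overall dilution factor = 40 × 3.3333 × 92.222 × 33.273 × 2.3846 = 9.7562 × 10^5
Stock = 41.0 cells/mL × 9.7562 × 10^5 = 4.00 × 10^7 cells/mL

4.00 × 10^7 cells/mL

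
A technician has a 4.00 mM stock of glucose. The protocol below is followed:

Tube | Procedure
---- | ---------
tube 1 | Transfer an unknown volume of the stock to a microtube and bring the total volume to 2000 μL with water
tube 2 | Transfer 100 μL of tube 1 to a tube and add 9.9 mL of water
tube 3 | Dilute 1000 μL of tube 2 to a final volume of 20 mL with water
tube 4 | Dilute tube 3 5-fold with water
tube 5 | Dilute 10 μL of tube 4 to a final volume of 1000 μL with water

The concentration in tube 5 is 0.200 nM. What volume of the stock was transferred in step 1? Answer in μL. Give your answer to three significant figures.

100 μL

Step 1: v brought to 2000 μL → factor = 2000 μL/v
Step 2: 100 μL + 9.9 mL = 10000 μL total → factor 10000/100 = 100
Step 3: 1000 μL brought to 20 mL → factor 20000/1000 = 20
Step 4: 5-fold → factor 5
Step 5: 10 μL brought to 1000 μL → factor 1000/10 = 100
Product of known-step factors = 1 × 10^6
Overall factor = 4.00 mM / (0.200 nM) = 2 × 10^7
Step-1 factor = 2 × 10^7 / 1 × 10^6 = 20
v = 2000 μL / 20 = 100 μL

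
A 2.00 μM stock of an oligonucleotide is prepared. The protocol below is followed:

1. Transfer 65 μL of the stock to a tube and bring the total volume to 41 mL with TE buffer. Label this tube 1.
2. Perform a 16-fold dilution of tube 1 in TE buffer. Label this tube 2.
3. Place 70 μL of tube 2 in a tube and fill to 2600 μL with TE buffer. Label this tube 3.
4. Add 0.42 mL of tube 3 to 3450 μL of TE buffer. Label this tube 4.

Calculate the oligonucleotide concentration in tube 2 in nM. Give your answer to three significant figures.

Step 1: 65 μL brought to 41 mL → factor 41000/65 = 630.77
Step 2: 16-fold → factor 16
Dilution factor through tube 2 = 630.77 × 16 = 10092
[tube 2] = 2.00 μM / 10092 = 0.0001982 μM = 0.198 nM

0.198 nM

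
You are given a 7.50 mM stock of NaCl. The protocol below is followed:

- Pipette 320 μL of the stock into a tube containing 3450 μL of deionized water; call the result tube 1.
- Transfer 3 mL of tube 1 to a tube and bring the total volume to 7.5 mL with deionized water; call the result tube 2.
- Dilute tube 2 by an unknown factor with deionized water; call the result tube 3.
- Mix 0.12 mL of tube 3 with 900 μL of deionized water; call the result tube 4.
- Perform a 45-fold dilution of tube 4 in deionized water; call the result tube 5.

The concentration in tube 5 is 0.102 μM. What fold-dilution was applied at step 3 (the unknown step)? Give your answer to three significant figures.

6.53-fold

Step 1: 320 μL + 3450 μL = 3770 μL total → factor 3770/320 = 11.781
Step 2: 3 mL brought to 7.5 mL → factor 7.5/3 = 2.5
Step 3: unknown factor x
Step 4: 0.12 mL + 900 μL = 1.02 mL total → factor 1.02/0.12 = 8.5
Step 5: 45-fold → factor 45
Product of known-step factors = 11266
Overall factor = 7.50 mM / (0.102 μM) = 73529
x = 73529 / 11266 = 6.53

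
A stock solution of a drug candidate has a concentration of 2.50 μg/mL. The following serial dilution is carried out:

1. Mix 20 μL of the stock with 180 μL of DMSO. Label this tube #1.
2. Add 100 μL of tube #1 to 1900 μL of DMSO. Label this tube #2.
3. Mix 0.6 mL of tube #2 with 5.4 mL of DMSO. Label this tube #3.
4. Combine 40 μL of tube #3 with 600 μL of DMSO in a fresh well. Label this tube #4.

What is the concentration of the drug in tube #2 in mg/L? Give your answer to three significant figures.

0.0125 mg/L

Step 1: 20 μL + 180 μL = 200 μL total → factor 200/20 = 10
Step 2: 100 μL + 1900 μL = 2000 μL total → factor 2000/100 = 20
Dilution factor through tube #2 = 10 × 20 = 200
[tube #2] = 2.50 μg/mL / 200 = 0.01250 μg/mL = 0.0125 mg/L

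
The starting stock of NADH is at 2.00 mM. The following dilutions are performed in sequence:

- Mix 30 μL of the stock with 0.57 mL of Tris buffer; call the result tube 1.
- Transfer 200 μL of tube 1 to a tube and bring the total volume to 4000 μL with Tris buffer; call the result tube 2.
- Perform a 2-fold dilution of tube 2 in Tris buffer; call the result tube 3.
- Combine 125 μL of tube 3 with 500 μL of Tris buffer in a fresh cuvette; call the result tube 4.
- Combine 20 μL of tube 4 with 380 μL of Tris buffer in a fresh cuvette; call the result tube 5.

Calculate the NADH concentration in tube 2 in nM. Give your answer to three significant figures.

5.00 × 10^3 nM

Step 1: 30 μL + 0.57 mL = 600 μL total → factor 600/30 = 20
Step 2: 200 μL brought to 4000 μL → factor 4000/200 = 20
Dilution factor through tube 2 = 20 × 20 = 400
[tube 2] = 2.00 mM / 400 = 0.005000 mM = 5.00 × 10^3 nM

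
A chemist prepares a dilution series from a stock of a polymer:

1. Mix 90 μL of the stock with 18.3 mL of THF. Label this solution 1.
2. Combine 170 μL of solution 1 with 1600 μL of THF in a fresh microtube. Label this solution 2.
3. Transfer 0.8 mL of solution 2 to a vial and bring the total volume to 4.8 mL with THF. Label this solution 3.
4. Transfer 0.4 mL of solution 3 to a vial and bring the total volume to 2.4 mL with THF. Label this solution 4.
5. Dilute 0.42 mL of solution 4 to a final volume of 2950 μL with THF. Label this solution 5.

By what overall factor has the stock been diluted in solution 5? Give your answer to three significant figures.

Step 1: 90 μL + 18.3 mL = 18390 μL total → factor 18390/90 = 204.33
Step 2: 170 μL + 1600 μL = 1770 μL total → factor 1770/170 = 10.412
Step 3: 0.8 mL brought to 4.8 mL → factor 4.8/0.8 = 6
Step 4: 0.4 mL brought to 2.4 mL → factor 2.4/0.4 = 6
Step 5: 0.42 mL brought to 2950 μL → factor 2.95/0.42 = 7.0238
Overall dilution factor = 204.33 × 10.412 × 6 × 6 × 7.0238 = 5.3795 × 10^5

5.38 × 10^5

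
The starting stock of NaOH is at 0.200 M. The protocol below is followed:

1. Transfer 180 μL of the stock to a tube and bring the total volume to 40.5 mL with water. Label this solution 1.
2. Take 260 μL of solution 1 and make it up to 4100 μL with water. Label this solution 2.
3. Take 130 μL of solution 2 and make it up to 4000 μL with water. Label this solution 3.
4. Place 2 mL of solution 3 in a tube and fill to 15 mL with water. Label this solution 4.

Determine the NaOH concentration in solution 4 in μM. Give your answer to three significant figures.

0.244 μM

Step 1: 180 μL brought to 40.5 mL → factor 40500/180 = 225
Step 2: 260 μL brought to 4100 μL → factor 4100/260 = 15.769
Step 3: 130 μL brought to 4000 μL → factor 4000/130 = 30.769
Step 4: 2 mL brought to 15 mL → factor 15/2 = 7.5
Overall dilution factor = 225 × 15.769 × 30.769 × 7.5 = 8.1879 × 10^5
Final = 0.200 M / 8.1879 × 10^5 = 2.443 × 10^-7 M = 0.244 μM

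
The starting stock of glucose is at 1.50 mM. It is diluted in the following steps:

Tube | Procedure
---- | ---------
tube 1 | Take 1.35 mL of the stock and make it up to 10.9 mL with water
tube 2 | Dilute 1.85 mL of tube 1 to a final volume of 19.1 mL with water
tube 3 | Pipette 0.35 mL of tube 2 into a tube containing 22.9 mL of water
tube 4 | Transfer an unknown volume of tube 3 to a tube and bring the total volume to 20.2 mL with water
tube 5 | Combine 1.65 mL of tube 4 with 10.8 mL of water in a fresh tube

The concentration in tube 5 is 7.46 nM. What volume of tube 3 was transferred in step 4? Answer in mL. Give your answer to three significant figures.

4.20 mL

Step 1: 1.35 mL brought to 10.9 mL → factor 10.9/1.35 = 8.0741
Step 2: 1.85 mL brought to 19.1 mL → factor 19.1/1.85 = 10.324
Step 3: 0.35 mL + 22.9 mL = 23.25 mL total → factor 23.25/0.35 = 66.429
Step 4: v brought to 20.2 mL → factor = 20.2 mL/v
Step 5: 1.65 mL + 10.8 mL = 12.45 mL total → factor 12.45/1.65 = 7.5455
Product of known-step factors = 41783
Overall factor = 1.50 mM / (7.46 nM) = 2.0107 × 10^5
Step-4 factor = 2.0107 × 10^5 / 41783 = 4.8124
v = 20.2 mL / 4.8124 = 4.20 mL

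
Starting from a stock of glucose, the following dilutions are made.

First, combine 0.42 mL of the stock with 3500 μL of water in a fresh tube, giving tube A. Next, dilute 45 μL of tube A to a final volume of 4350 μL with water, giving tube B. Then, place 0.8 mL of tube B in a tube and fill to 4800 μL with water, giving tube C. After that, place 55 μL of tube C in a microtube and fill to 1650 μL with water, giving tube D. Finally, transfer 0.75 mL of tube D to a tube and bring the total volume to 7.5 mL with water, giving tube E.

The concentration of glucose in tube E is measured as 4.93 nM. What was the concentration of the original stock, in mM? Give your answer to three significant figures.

Step 1: 0.42 mL + 3500 μL = 3.92 mL total → factor 3.92/0.42 = 9.3333
Step 2: 45 μL brought to 4350 μL → factor 4350/45 = 96.667
Step 3: 0.8 mL brought to 4800 μL → factor 4.8/0.8 = 6
Step 4: 55 μL brought to 1650 μL → factor 1650/55 = 30
Step 5: 0.75 mL brought to 7.5 mL → factor 7.5/0.75 = 10
Overall dilution factor = 9.3333 × 96.667 × 6 × 30 × 10 = 1.624 × 10^6
Stock = 4.93 nM × 1.624 × 10^6 = 8.006 × 10^6 nM = 8.01 mM

8.01 mM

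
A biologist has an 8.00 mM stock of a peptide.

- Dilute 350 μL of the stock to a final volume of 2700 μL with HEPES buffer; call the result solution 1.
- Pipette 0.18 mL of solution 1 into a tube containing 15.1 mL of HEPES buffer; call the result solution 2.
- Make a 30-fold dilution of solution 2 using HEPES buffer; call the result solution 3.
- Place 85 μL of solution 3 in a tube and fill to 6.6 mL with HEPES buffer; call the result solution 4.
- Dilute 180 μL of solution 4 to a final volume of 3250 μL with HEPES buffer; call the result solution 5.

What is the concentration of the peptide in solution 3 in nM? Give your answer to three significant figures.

Step 1: 350 μL brought to 2700 μL → factor 2700/350 = 7.7143
Step 2: 0.18 mL + 15.1 mL = 15.28 mL total → factor 15.28/0.18 = 84.889
Step 3: 30-fold → factor 30
Dilution factor through solution 3 = 7.7143 × 84.889 × 30 = 19646
[solution 3] = 8.00 mM / 19646 = 0.0004072 mM = 407 nM

407 nM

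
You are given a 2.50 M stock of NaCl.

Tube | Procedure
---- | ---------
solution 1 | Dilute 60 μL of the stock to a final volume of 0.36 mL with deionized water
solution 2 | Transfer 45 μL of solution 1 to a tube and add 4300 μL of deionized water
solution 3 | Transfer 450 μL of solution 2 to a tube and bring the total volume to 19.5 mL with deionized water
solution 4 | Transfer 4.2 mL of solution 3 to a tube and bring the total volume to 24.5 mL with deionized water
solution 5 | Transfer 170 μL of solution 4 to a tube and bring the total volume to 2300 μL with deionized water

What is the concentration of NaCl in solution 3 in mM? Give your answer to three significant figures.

Step 1: 60 μL brought to 0.36 mL → factor 360/60 = 6
Step 2: 45 μL + 4300 μL = 4345 μL total → factor 4345/45 = 96.556
Step 3: 450 μL brought to 19.5 mL → factor 19500/450 = 43.333
Dilution factor through solution 3 = 6 × 96.556 × 43.333 = 25104
[solution 3] = 2.50 M / 25104 = 9.958 × 10^-5 M = 0.0996 mM

0.0996 mM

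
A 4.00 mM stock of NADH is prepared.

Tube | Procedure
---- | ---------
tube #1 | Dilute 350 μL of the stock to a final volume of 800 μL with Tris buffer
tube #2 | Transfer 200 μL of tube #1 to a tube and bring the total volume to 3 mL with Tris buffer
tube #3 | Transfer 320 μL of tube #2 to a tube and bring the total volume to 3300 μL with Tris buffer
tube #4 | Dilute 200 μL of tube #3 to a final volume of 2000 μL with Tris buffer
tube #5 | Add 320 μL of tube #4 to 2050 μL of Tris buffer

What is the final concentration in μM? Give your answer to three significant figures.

Step 1: 350 μL brought to 800 μL → factor 800/350 = 2.2857
Step 2: 200 μL brought to 3 mL → factor 3000/200 = 15
Step 3: 320 μL brought to 3300 μL → factor 3300/320 = 10.312
Step 4: 200 μL brought to 2000 μL → factor 2000/200 = 10
Step 5: 320 μL + 2050 μL = 2370 μL total → factor 2370/320 = 7.4062
Overall dilution factor = 2.2857 × 15 × 10.312 × 10 × 7.4062 = 26186
Final = 4.00 mM / 26186 = 0.0001528 mM = 0.153 μM

0.153 μM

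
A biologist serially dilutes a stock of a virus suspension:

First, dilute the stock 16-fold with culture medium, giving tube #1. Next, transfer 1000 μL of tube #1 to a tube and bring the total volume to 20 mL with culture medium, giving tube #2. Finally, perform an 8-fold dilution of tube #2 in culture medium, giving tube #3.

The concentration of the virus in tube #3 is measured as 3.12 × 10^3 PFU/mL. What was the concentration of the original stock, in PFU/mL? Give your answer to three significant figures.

Step 1: 16-fold → factor 16
Step 2: 1000 μL brought to 20 mL → factor 20000/1000 = 20
Step 3: 8-fold → factor 8
Overall dilution factor = 16 × 20 × 8 = 2560
Stock = 3.12 × 10^3 PFU/mL × 2560 = 7.99 × 10^6 PFU/mL

7.99 × 10^6 PFU/mL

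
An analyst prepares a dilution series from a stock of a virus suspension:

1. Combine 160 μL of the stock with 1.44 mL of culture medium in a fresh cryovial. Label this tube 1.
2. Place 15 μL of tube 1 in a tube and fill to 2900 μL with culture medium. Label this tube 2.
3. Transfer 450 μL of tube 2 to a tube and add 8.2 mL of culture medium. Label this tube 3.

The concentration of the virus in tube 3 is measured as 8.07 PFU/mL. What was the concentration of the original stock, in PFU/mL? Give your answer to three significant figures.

3.00 × 10^5 PFU/mL

Step 1: 160 μL + 1.44 mL = 1600 μL total → factor 1600/160 = 10
Step 2: 15 μL brought to 2900 μL → factor 2900/15 = 193.33
Step 3: 450 μL + 8.2 mL = 8650 μL total → factor 8650/450 = 19.222
Overall dilution factor = 10 × 193.33 × 19.222 = 37163
Stock = 8.07 PFU/mL × 37163 = 3.00 × 10^5 PFU/mL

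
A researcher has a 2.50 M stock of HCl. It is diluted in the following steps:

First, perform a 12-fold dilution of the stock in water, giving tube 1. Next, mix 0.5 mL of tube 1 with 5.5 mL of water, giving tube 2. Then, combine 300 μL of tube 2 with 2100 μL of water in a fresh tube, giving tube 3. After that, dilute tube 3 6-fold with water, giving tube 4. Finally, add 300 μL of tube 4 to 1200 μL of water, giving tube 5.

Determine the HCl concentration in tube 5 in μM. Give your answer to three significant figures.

Step 1: 12-fold → factor 12
Step 2: 0.5 mL + 5.5 mL = 6 mL total → factor 6/0.5 = 12
Step 3: 300 μL + 2100 μL = 2400 μL total → factor 2400/300 = 8
Step 4: 6-fold → factor 6
Step 5: 300 μL + 1200 μL = 1500 μL total → factor 1500/300 = 5
Overall dilution factor = 12 × 12 × 8 × 6 × 5 = 34560
Final = 2.50 M / 34560 = 7.234 × 10^-5 M = 72.3 μM

72.3 μM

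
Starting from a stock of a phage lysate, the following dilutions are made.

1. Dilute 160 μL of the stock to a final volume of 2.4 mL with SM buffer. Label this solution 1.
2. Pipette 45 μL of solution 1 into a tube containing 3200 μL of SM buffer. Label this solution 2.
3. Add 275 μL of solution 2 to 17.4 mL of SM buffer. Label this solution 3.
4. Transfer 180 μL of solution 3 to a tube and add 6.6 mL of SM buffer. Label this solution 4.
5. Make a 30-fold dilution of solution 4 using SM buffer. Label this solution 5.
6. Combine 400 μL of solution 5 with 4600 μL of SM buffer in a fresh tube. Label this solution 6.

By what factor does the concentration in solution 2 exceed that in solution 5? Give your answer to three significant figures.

7.26 × 10^4

Step 1: 160 μL brought to 2.4 mL → factor 2400/160 = 15
Step 2: 45 μL + 3200 μL = 3245 μL total → factor 3245/45 = 72.111
Step 3: 275 μL + 17.4 mL = 17675 μL total → factor 17675/275 = 64.273
Step 4: 180 μL + 6.6 mL = 6780 μL total → factor 6780/180 = 37.667
Step 5: 30-fold → factor 30
Dilution factor to solution 2 = 1081.7; to solution 5 = 7.8559 × 10^7
[solution 2]/[solution 5] = (factor to solution 5)/(factor to solution 2) = 7.8559 × 10^7/1081.7 = 7.26 × 10^4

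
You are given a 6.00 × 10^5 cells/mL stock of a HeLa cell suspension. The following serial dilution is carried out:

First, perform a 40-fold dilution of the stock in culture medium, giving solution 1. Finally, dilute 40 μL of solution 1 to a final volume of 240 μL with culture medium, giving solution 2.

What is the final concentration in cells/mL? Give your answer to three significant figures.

2.50 × 10^3 cells/mL

Step 1: 40-fold → factor 40
Step 2: 40 μL brought to 240 μL → factor 240/40 = 6
Overall dilution factor = 40 × 6 = 240
Final = 6.00 × 10^5 cells/mL / 240 = 2.50 × 10^3 cells/mL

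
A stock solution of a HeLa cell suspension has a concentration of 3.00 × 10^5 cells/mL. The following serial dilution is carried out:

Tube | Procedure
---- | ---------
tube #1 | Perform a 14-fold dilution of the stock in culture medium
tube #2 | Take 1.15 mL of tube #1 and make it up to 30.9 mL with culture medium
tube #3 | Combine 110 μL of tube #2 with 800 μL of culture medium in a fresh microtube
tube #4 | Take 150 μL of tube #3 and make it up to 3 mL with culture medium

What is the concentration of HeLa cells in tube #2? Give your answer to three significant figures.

798 cells/mL

Step 1: 14-fold → factor 14
Step 2: 1.15 mL brought to 30.9 mL → factor 30.9/1.15 = 26.87
Dilution factor through tube #2 = 14 × 26.87 = 376.17
[tube #2] = 3.00 × 10^5 cells/mL / 376.17 = 798 cells/mL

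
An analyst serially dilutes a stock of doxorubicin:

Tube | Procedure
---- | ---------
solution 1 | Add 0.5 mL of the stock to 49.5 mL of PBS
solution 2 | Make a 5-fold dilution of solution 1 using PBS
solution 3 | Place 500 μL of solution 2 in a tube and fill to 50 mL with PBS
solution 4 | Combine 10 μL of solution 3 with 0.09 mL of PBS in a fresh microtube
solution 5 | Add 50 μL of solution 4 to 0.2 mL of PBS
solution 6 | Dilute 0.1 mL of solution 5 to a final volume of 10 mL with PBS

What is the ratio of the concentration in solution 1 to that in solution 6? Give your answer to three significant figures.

2.50 × 10^6

Step 1: 0.5 mL + 49.5 mL = 50 mL total → factor 50/0.5 = 100
Step 2: 5-fold → factor 5
Step 3: 500 μL brought to 50 mL → factor 50000/500 = 100
Step 4: 10 μL + 0.09 mL = 100 μL total → factor 100/10 = 10
Step 5: 50 μL + 0.2 mL = 250 μL total → factor 250/50 = 5
Step 6: 0.1 mL brought to 10 mL → factor 10/0.1 = 100
Dilution factor to solution 1 = 100; to solution 6 = 2.5 × 10^8
[solution 1]/[solution 6] = (factor to solution 6)/(factor to solution 1) = 2.5 × 10^8/100 = 2.50 × 10^6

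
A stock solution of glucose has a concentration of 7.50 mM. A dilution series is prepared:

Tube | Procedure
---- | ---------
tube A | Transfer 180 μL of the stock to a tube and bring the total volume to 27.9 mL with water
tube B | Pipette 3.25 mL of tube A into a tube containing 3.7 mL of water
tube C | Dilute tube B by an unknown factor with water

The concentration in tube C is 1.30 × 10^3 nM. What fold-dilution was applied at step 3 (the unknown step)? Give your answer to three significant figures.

Step 1: 180 μL brought to 27.9 mL → factor 27900/180 = 155
Step 2: 3.25 mL + 3.7 mL = 6.95 mL total → factor 6.95/3.25 = 2.1385
Step 3: unknown factor x
Product of known-step factors = 331.46
Overall factor = 7.50 mM / (1.30 × 10^3 nM) = 5769.2
x = 5769.2 / 331.46 = 17.4

17.4-fold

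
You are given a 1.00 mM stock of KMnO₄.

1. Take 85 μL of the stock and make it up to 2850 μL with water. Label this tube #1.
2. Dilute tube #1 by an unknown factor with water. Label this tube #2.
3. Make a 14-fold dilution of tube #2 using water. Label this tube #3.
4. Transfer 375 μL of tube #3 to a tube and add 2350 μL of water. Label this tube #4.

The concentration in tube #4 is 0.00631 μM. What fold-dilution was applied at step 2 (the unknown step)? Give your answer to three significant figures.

Step 1: 85 μL brought to 2850 μL → factor 2850/85 = 33.529
Step 2: unknown factor x
Step 3: 14-fold → factor 14
Step 4: 375 μL + 2350 μL = 2725 μL total → factor 2725/375 = 7.2667
Product of known-step factors = 3411.1
Overall factor = 1.00 mM / (0.00631 μM) = 1.5848 × 10^5
x = 1.5848 × 10^5 / 3411.1 = 46.5

46.5-fold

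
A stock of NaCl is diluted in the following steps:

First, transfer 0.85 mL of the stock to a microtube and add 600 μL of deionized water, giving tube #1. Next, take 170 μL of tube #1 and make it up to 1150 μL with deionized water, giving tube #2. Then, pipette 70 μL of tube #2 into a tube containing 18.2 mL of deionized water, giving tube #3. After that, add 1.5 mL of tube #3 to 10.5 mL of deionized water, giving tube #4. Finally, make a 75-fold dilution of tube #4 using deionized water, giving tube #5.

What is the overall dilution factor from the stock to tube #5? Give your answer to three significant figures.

Step 1: 0.85 mL + 600 μL = 1.45 mL total → factor 1.45/0.85 = 1.7059
Step 2: 170 μL brought to 1150 μL → factor 1150/170 = 6.7647
Step 3: 70 μL + 18.2 mL = 18270 μL total → factor 18270/70 = 261
Step 4: 1.5 mL + 10.5 mL = 12 mL total → factor 12/1.5 = 8
Step 5: 75-fold → factor 75
Overall dilution factor = 1.7059 × 6.7647 × 261 × 8 × 75 = 1.8071 × 10^6

1.81 × 10^6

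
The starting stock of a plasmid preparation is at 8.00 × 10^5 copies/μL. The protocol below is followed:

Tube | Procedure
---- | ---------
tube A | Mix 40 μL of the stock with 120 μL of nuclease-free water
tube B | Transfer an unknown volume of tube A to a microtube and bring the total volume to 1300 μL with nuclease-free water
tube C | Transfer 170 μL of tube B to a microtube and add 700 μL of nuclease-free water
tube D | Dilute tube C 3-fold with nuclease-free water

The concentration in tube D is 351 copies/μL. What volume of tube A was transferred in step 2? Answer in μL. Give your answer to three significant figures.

35.0 μL

Step 1: 40 μL + 120 μL = 160 μL total → factor 160/40 = 4
Step 2: v brought to 1300 μL → factor = 1300 μL/v
Step 3: 170 μL + 700 μL = 870 μL total → factor 870/170 = 5.1176
Step 4: 3-fold → factor 3
Product of known-step factors = 61.412
Overall factor = 8.00 × 10^5 copies/μL / (351 copies/μL) = 2279.2
Step-2 factor = 2279.2 / 61.412 = 37.113
v = 1300 μL / 37.113 = 35.0 μL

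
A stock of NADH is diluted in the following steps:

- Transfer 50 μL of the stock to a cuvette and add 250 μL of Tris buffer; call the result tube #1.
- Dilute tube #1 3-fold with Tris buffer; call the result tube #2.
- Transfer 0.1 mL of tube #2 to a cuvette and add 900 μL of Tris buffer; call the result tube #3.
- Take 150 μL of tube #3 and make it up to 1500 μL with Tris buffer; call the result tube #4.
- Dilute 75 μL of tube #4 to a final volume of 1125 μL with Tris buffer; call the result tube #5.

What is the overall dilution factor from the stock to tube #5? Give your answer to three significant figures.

Step 1: 50 μL + 250 μL = 300 μL total → factor 300/50 = 6
Step 2: 3-fold → factor 3
Step 3: 0.1 mL + 900 μL = 1 mL total → factor 1/0.1 = 10
Step 4: 150 μL brought to 1500 μL → factor 1500/150 = 10
Step 5: 75 μL brought to 1125 μL → factor 1125/75 = 15
Overall dilution factor = 6 × 3 × 10 × 10 × 15 = 27000

2.70 × 10^4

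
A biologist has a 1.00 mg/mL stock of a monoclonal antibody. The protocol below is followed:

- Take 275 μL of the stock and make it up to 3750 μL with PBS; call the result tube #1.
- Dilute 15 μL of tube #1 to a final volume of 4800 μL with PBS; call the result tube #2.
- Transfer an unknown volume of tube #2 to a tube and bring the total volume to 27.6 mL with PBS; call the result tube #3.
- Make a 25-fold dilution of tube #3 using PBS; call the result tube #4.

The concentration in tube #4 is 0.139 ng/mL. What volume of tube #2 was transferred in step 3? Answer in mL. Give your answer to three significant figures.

Step 1: 275 μL brought to 3750 μL → factor 3750/275 = 13.636
Step 2: 15 μL brought to 4800 μL → factor 4800/15 = 320
Step 3: v brought to 27.6 mL → factor = 27.6 mL/v
Step 4: 25-fold → factor 25
Product of known-step factors = 1.0909 × 10^5
Overall factor = 1.00 mg/mL / (0.139 ng/mL) = 7.1942 × 10^6
Step-3 factor = 7.1942 × 10^6 / 1.0909 × 10^5 = 65.947
v = 27.6 mL / 65.947 = 0.419 mL

0.419 mL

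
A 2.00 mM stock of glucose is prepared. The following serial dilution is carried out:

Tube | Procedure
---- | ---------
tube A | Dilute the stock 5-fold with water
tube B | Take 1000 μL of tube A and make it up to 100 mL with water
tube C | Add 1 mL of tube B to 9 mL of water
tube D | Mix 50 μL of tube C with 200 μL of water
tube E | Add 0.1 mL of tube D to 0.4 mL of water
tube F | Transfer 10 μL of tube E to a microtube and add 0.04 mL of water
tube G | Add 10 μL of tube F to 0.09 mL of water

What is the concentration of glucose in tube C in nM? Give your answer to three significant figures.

400 nM

Step 1: 5-fold → factor 5
Step 2: 1000 μL brought to 100 mL → factor 1 × 10^5/1000 = 100
Step 3: 1 mL + 9 mL = 10 mL total → factor 10/1 = 10
Dilution factor through tube C = 5 × 100 × 10 = 5000
[tube C] = 2.00 mM / 5000 = 0.0004000 mM = 400 nM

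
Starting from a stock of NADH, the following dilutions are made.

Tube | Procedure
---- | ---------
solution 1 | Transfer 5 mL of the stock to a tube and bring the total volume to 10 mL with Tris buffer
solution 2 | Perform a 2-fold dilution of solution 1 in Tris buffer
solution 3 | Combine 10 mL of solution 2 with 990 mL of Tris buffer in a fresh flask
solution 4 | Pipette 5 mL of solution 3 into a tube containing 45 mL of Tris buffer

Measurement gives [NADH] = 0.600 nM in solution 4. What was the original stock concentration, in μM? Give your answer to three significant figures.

Step 1: 5 mL brought to 10 mL → factor 10/5 = 2
Step 2: 2-fold → factor 2
Step 3: 10 mL + 990 mL = 1000 mL total → factor 1000/10 = 100
Step 4: 5 mL + 45 mL = 50 mL total → factor 50/5 = 10
Overall dilution factor = 2 × 2 × 100 × 10 = 4000
Stock = 0.600 nM × 4000 = 2400 nM = 2.40 μM

2.40 μM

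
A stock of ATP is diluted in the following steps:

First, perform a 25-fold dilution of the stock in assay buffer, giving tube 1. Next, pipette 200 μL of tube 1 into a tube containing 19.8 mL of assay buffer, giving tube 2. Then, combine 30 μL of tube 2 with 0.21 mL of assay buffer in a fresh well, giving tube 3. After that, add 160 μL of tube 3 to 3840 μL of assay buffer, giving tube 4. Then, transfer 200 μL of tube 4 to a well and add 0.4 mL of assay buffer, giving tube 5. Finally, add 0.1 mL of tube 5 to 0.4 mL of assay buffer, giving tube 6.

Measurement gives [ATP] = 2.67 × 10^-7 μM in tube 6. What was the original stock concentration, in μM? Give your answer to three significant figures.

Step 1: 25-fold → factor 25
Step 2: 200 μL + 19.8 mL = 20000 μL total → factor 20000/200 = 100
Step 3: 30 μL + 0.21 mL = 240 μL total → factor 240/30 = 8
Step 4: 160 μL + 3840 μL = 4000 μL total → factor 4000/160 = 25
Step 5: 200 μL + 0.4 mL = 600 μL total → factor 600/200 = 3
Step 6: 0.1 mL + 0.4 mL = 0.5 mL total → factor 0.5/0.1 = 5
Overall dilution factor = 25 × 100 × 8 × 25 × 3 × 5 = 7.5 × 10^6
Stock = 2.67 × 10^-7 μM × 7.5 × 10^6 = 2.00 μM

2.00 μM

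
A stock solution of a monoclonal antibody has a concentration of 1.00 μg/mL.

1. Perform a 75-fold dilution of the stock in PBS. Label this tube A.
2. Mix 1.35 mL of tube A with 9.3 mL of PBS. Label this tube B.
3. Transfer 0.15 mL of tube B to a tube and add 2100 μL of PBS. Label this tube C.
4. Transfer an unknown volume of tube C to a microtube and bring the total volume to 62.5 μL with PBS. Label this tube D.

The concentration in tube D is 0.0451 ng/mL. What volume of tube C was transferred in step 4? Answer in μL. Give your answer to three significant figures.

25.0 μL

Step 1: 75-fold → factor 75
Step 2: 1.35 mL + 9.3 mL = 10.65 mL total → factor 10.65/1.35 = 7.8889
Step 3: 0.15 mL + 2100 μL = 2.25 mL total → factor 2.25/0.15 = 15
Step 4: v brought to 62.5 μL → factor = 62.5 μL/v
Product of known-step factors = 8875
Overall factor = 1.00 μg/mL / (0.0451 ng/mL) = 22173
Step-4 factor = 22173 / 8875 = 2.4984
v = 62.5 μL / 2.4984 = 25.0 μL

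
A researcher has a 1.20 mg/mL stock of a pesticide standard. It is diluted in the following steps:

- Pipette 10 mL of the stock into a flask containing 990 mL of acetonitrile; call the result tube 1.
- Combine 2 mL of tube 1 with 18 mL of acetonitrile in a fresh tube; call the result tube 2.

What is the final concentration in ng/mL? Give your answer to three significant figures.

1.20 × 10^3 ng/mL

Step 1: 10 mL + 990 mL = 1000 mL total → factor 1000/10 = 100
Step 2: 2 mL + 18 mL = 20 mL total → factor 20/2 = 10
Overall dilution factor = 100 × 10 = 1000
Final = 1.20 mg/mL / 1000 = 0.001200 mg/mL = 1.20 × 10^3 ng/mL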